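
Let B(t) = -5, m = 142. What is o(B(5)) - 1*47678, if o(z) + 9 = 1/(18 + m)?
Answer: -7629919/160 ≈ -47687.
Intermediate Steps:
o(z) = -1439/160 (o(z) = -9 + 1/(18 + 142) = -9 + 1/160 = -1439/160)
o(B(5)) - 1*47678 = -1439/160 - 1*47678 = -1439/160 - 47678 = -7629919/160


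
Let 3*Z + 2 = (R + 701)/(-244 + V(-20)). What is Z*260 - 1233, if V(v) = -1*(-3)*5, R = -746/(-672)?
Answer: -96490769/57708 ≈ -1672.1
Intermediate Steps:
R = 373/336 (R = -746*(-1/672) = 373/336 ≈ 1.1101)
V(v) = 15 (V(v) = 3*5 = 15)
Z = -389797/230832 (Z = -⅔ + ((373/336 + 701)/(-244 + 15))/3 = -⅔ + ((235909/336)/(-229))/3 = -⅔ + ((235909/336)*(-1/229))/3 = -⅔ + (⅓)*(-235909/76944) = -⅔ - 235909/230832 = -389797/230832 ≈ -1.6887)
Z*260 - 1233 = -389797/230832*260 - 1233 = -25336805/57708 - 1233 = -96490769/57708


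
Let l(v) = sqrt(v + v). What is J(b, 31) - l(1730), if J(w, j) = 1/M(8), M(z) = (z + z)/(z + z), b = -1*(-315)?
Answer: 1 - 2*sqrt(865) ≈ -57.822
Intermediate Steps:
l(v) = sqrt(2)*sqrt(v) (l(v) = sqrt(2*v) = sqrt(2)*sqrt(v))
b = 315
M(z) = 1 (M(z) = (2*z)/((2*z)) = (2*z)*(1/(2*z)) = 1)
J(w, j) = 1 (J(w, j) = 1/1 = 1)
J(b, 31) - l(1730) = 1 - sqrt(2)*sqrt(1730) = 1 - 2*sqrt(865)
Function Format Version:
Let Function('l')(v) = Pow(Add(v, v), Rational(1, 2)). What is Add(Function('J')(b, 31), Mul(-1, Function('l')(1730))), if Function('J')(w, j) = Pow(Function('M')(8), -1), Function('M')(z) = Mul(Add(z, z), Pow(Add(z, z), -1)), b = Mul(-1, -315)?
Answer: Add(1, Mul(-2, Pow(865, Rational(1, 2)))) ≈ -57.822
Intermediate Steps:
Function('l')(v) = Mul(Pow(2, Rational(1, 2)), Pow(v, Rational(1, 2))) (Function('l')(v) = Pow(Mul(2, v), Rational(1, 2)) = Mul(Pow(2, Rational(1, 2)), Pow(v, Rational(1, 2))))
b = 315
Function('M')(z) = 1 (Function('M')(z) = Mul(Mul(2, z), Pow(Mul(2, z), -1)) = Mul(Mul(2, z), Mul(Rational(1, 2), Pow(z, -1))) = 1)
Function('J')(w, j) = 1 (Function('J')(w, j) = Pow(1, -1) = 1)
Add(Function('J')(b, 31), Mul(-1, Function('l')(1730))) = Add(1, Mul(-1, Mul(Pow(2, Rational(1, 2)), Pow(1730, Rational(1, 2))))) = Add(1, Mul(-1, Mul(2, Pow(865, Rational(1, 2))))) = Add(1, Mul(-2, Pow(865, Rational(1, 2))))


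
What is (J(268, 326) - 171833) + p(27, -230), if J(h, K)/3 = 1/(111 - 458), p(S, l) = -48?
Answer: -59642710/347 ≈ -1.7188e+5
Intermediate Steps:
J(h, K) = -3/347 (J(h, K) = 3/(111 - 458) = 3/(-347) = 3*(-1/347) = -3/347)
(J(268, 326) - 171833) + p(27, -230) = (-3/347 - 171833) - 48 = -59626054/347 - 48 = -59642710/347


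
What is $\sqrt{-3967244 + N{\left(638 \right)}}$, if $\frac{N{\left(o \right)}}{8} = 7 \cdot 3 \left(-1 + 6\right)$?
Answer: $2 i \sqrt{991601} \approx 1991.6 i$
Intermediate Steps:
$N{\left(o \right)} = 840$ ($N{\left(o \right)} = 8 \cdot 7 \cdot 3 \left(-1 + 6\right) = 8 \cdot 21 \cdot 5 = 8 \cdot 105 = 840$)
$\sqrt{-3967244 + N{\left(638 \right)}} = \sqrt{-3967244 + 840} = \sqrt{-3966404} = 2 i \sqrt{991601}$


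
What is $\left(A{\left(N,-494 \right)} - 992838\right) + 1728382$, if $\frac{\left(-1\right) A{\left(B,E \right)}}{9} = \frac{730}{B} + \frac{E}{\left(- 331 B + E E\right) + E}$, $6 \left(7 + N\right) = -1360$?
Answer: $\frac{496380666185416}{674822557} \approx 7.3557 \cdot 10^{5}$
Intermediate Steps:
$N = - \frac{701}{3}$ ($N = -7 + \frac{1}{6} \left(-1360\right) = -7 - \frac{680}{3} = - \frac{701}{3} \approx -233.67$)
$A{\left(B,E \right)} = - \frac{6570}{B} - \frac{9 E}{E + E^{2} - 331 B}$ ($A{\left(B,E \right)} = - 9 \left(\frac{730}{B} + \frac{E}{\left(- 331 B + E E\right) + E}\right) = - 9 \left(\frac{730}{B} + \frac{E}{\left(- 331 B + E^{2}\right) + E}\right) = - 9 \left(\frac{730}{B} + \frac{E}{\left(E^{2} - 331 B\right) + E}\right) = - 9 \left(\frac{730}{B} + \frac{E}{E + E^{2} - 331 B}\right) = - \frac{6570}{B} - \frac{9 E}{E + E^{2} - 331 B}$)
$\left(A{\left(N,-494 \right)} - 992838\right) + 1728382 = \left(\frac{9 \left(\left(-730\right) \left(-494\right) - 730 \left(-494\right)^{2} + 241630 \left(- \frac{701}{3}\right) - \left(- \frac{701}{3}\right) \left(-494\right)\right)}{\left(- \frac{701}{3}\right) \left(-494 + \left(-494\right)^{2} - - \frac{232031}{3}\right)} - 992838\right) + 1728382 = \left(9 \left(- \frac{3}{701}\right) \frac{1}{-494 + 244036 + \frac{232031}{3}} \left(360620 - 178146280 - \frac{169382630}{3} - \frac{346294}{3}\right) - 992838\right) + 1728382 = \left(9 \left(- \frac{3}{701}\right) \frac{1}{\frac{962657}{3}} \left(360620 - 178146280 - \frac{169382630}{3} - \frac{346294}{3}\right) - 992838\right) + 1728382 = \left(9 \left(- \frac{3}{701}\right) \frac{3}{962657} \left(-234361968\right) - 992838\right) + 1728382 = \left(\frac{18983319408}{674822557} - 992838\right) + 1728382 = - \frac{669970494527358}{674822557} + 1728382 = \frac{496380666185416}{674822557}$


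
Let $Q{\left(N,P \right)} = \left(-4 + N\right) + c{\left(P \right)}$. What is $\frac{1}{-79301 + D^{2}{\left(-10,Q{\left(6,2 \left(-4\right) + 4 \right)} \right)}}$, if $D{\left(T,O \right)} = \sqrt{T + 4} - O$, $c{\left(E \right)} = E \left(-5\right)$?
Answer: $\frac{i}{- 78823 i + 44 \sqrt{6}} \approx -1.2687 \cdot 10^{-5} + 1.7347 \cdot 10^{-8} i$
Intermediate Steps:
$c{\left(E \right)} = - 5 E$
$Q{\left(N,P \right)} = -4 + N - 5 P$ ($Q{\left(N,P \right)} = \left(-4 + N\right) - 5 P = -4 + N - 5 P$)
$D{\left(T,O \right)} = \sqrt{4 + T} - O$
$\frac{1}{-79301 + D^{2}{\left(-10,Q{\left(6,2 \left(-4\right) + 4 \right)} \right)}} = \frac{1}{-79301 + \left(\sqrt{4 - 10} - \left(-4 + 6 - 5 \left(2 \left(-4\right) + 4\right)\right)\right)^{2}} = \frac{1}{-79301 + \left(\sqrt{-6} - \left(-4 + 6 - 5 \left(-8 + 4\right)\right)\right)^{2}} = \frac{1}{-79301 + \left(i \sqrt{6} - \left(-4 + 6 - -20\right)\right)^{2}} = \frac{1}{-79301 + \left(i \sqrt{6} - \left(-4 + 6 + 20\right)\right)^{2}} = \frac{1}{-79301 + \left(i \sqrt{6} - 22\right)^{2}} = \frac{1}{-79301 + \left(-22 + i \sqrt{6}\right)^{2}}$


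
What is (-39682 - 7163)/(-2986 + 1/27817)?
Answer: 434362455/27687187 ≈ 15.688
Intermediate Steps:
(-39682 - 7163)/(-2986 + 1/27817) = -46845/(-2986 + 1/27817) = -46845/(-83061561/27817) = -46845*(-27817/83061561) = 434362455/27687187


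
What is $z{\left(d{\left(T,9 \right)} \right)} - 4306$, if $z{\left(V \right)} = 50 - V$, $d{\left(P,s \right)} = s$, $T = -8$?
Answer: $-4265$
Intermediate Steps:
$z{\left(d{\left(T,9 \right)} \right)} - 4306 = \left(50 - 9\right) - 4306 = 41 - 4306 = -4265$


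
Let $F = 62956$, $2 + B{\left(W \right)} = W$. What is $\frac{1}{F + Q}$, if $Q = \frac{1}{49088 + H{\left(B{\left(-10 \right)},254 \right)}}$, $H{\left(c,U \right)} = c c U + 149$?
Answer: $\frac{85813}{5402443229} \approx 1.5884 \cdot 10^{-5}$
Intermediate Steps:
$B{\left(W \right)} = -2 + W$
$H{\left(c,U \right)} = 149 + U c^{2}$ ($H{\left(c,U \right)} = c^{2} U + 149 = U c^{2} + 149 = 149 + U c^{2}$)
$Q = \frac{1}{85813}$ ($Q = \frac{1}{49088 + \left(149 + 254 \left(-2 - 10\right)^{2}\right)} = \frac{1}{49088 + \left(149 + 254 \left(-12\right)^{2}\right)} = \frac{1}{49088 + \left(149 + 254 \cdot 144\right)} = \frac{1}{49088 + \left(149 + 36576\right)} = \frac{1}{49088 + 36725} = \frac{1}{85813} \approx 1.1653 \cdot 10^{-5}$)
$\frac{1}{F + Q} = \frac{1}{62956 + \frac{1}{85813}} = \frac{1}{\frac{5402443229}{85813}} = \frac{85813}{5402443229}$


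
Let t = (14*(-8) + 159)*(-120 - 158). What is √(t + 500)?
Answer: I*√12566 ≈ 112.1*I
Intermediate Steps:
t = -13066 (t = (-112 + 159)*(-278) = 47*(-278) = -13066)
√(t + 500) = √(-13066 + 500) = √(-12566) = I*√12566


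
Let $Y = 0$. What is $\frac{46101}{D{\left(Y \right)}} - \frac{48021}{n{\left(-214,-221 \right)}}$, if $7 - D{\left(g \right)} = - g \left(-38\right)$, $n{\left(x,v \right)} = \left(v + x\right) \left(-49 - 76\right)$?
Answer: $\frac{835468576}{126875} \approx 6585.0$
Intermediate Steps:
$n{\left(x,v \right)} = - 125 v - 125 x$ ($n{\left(x,v \right)} = \left(v + x\right) \left(-125\right) = - 125 v - 125 x$)
$D{\left(g \right)} = 7 - 38 g$ ($D{\left(g \right)} = 7 - - g \left(-38\right) = 7 - 38 g$)
$\frac{46101}{D{\left(Y \right)}} - \frac{48021}{n{\left(-214,-221 \right)}} = \frac{46101}{7 - 0} - \frac{48021}{\left(-125\right) \left(-221\right) - -26750} = \frac{46101}{7 + 0} - \frac{48021}{27625 + 26750} = \frac{46101}{7} - \frac{48021}{54375} = 46101 \cdot \frac{1}{7} - \frac{16007}{18125} = \frac{46101}{7} - \frac{16007}{18125} = \frac{835468576}{126875}$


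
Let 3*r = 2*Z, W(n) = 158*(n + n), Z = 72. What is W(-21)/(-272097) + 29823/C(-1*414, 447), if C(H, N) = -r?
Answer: -128800481/207312 ≈ -621.29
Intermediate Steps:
W(n) = 316*n (W(n) = 158*(2*n) = 316*n)
r = 48 (r = (2*72)/3 = (⅓)*144 = 48)
C(H, N) = -48 (C(H, N) = -1*48 = -48)
W(-21)/(-272097) + 29823/C(-1*414, 447) = (316*(-21))/(-272097) + 29823/(-48) = -6636*(-1/272097) + 29823*(-1/48) = 316/12957 - 9941/16 = -128800481/207312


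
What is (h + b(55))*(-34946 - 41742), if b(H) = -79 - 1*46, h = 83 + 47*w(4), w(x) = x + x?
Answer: -25613792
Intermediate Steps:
w(x) = 2*x
h = 459 (h = 83 + 47*(2*4) = 83 + 47*8 = 83 + 376 = 459)
b(H) = -125 (b(H) = -79 - 46 = -125)
(h + b(55))*(-34946 - 41742) = (459 - 125)*(-34946 - 41742) = 334*(-76688) = -25613792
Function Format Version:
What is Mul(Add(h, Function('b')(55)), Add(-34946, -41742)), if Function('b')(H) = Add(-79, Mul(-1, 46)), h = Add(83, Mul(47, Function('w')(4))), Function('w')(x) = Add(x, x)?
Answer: -25613792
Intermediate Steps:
Function('w')(x) = Mul(2, x)
h = 459 (h = Add(83, Mul(47, Mul(2, 4))) = Add(83, Mul(47, 8)) = Add(83, 376) = 459)
Function('b')(H) = -125 (Function('b')(H) = Add(-79, -46) = -125)
Mul(Add(h, Function('b')(55)), Add(-34946, -41742)) = Mul(Add(459, -125), Add(-34946, -41742)) = Mul(334, -76688) = -25613792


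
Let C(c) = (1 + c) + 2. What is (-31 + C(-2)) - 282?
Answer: -312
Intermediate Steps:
C(c) = 3 + c
(-31 + C(-2)) - 282 = (-31 + (3 - 2)) - 282 = (-31 + 1) - 282 = -30 - 282 = -312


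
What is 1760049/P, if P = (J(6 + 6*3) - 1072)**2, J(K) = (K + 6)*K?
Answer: 1760049/123904 ≈ 14.205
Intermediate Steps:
J(K) = K*(6 + K) (J(K) = (6 + K)*K = K*(6 + K))
P = 123904 (P = ((6 + 6*3)*(6 + (6 + 6*3)) - 1072)**2 = ((6 + 18)*(6 + (6 + 18)) - 1072)**2 = (24*(6 + 24) - 1072)**2 = (24*30 - 1072)**2 = (720 - 1072)**2 = (-352)**2 = 123904)
1760049/P = 1760049/123904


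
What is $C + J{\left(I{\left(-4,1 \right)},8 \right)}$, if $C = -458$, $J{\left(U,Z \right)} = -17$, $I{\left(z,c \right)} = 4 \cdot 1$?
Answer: $-475$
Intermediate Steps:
$I{\left(z,c \right)} = 4$
$C + J{\left(I{\left(-4,1 \right)},8 \right)} = -458 - 17 = -475$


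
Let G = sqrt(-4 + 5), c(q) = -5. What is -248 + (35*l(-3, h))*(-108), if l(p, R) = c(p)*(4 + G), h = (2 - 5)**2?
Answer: 94252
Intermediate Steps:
h = 9 (h = (-3)**2 = 9)
G = 1 (G = sqrt(1) = 1)
l(p, R) = -25 (l(p, R) = -5*(4 + 1) = -5*5 = -25)
-248 + (35*l(-3, h))*(-108) = -248 + (35*(-25))*(-108) = -248 - 875*(-108) = -248 + 94500 = 94252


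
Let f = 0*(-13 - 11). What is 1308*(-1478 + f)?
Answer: -1933224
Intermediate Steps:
f = 0 (f = 0*(-24) = 0)
1308*(-1478 + f) = 1308*(-1478 + 0) = 1308*(-1478) = -1933224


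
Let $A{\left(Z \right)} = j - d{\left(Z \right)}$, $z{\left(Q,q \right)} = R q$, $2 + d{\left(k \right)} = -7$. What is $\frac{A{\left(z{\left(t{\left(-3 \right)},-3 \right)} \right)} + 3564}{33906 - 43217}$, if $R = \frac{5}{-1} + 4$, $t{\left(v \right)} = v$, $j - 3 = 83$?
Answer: $- \frac{3659}{9311} \approx -0.39298$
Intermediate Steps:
$d{\left(k \right)} = -9$ ($d{\left(k \right)} = -2 - 7 = -9$)
$j = 86$ ($j = 3 + 83 = 86$)
$R = -1$ ($R = 5 \left(-1\right) + 4 = -5 + 4 = -1$)
$z{\left(Q,q \right)} = - q$
$A{\left(Z \right)} = 95$ ($A{\left(Z \right)} = 86 - -9 = 86 + 9 = 95$)
$\frac{A{\left(z{\left(t{\left(-3 \right)},-3 \right)} \right)} + 3564}{33906 - 43217} = \frac{95 + 3564}{33906 - 43217} = \frac{3659}{-9311} = 3659 \left(- \frac{1}{9311}\right) = - \frac{3659}{9311}$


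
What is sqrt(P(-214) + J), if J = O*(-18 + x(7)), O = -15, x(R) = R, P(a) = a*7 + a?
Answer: I*sqrt(1547) ≈ 39.332*I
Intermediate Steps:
P(a) = 8*a (P(a) = 7*a + a = 8*a)
J = 165 (J = -15*(-18 + 7) = -15*(-11) = 165)
sqrt(P(-214) + J) = sqrt(8*(-214) + 165) = sqrt(-1712 + 165) = sqrt(-1547) = I*sqrt(1547)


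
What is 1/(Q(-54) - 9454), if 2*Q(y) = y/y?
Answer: -2/18907 ≈ -0.00010578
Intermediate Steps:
Q(y) = ½ (Q(y) = (y/y)/2 = (½)*1 = ½)
1/(Q(-54) - 9454) = 1/(½ - 9454) = 1/(-18907/2) = -2/18907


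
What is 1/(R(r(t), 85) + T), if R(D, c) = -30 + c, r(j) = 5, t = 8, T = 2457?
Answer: 1/2512 ≈ 0.00039809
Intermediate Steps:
1/(R(r(t), 85) + T) = 1/((-30 + 85) + 2457) = 1/(55 + 2457) = 1/2512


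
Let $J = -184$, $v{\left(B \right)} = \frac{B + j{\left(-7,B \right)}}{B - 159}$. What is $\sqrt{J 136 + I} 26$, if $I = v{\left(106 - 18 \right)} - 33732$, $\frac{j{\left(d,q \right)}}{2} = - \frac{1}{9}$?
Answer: $\frac{26 i \sqrt{2665757054}}{213} \approx 6302.4 i$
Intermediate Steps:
$j{\left(d,q \right)} = - \frac{2}{9}$ ($j{\left(d,q \right)} = 2 \left(- \frac{1}{9}\right) = - \frac{2}{9}$)
$v{\left(B \right)} = \frac{- \frac{2}{9} + B}{-159 + B}$ ($v{\left(B \right)} = \frac{B - \frac{2}{9}}{B - 159} = \frac{- \frac{2}{9} + B}{-159 + B}$)
$I = - \frac{21555538}{639}$ ($I = \frac{- \frac{2}{9} + \left(106 - 18\right)}{-159 + \left(106 - 18\right)} - 33732 = \frac{- \frac{2}{9} + 88}{-159 + 88} - 33732 = \frac{1}{-71} \cdot \frac{790}{9} - 33732 = \left(- \frac{1}{71}\right) \frac{790}{9} - 33732 = - \frac{790}{639} - 33732 = - \frac{21555538}{639} \approx -33733.0$)
$\sqrt{J 136 + I} 26 = \sqrt{\left(-184\right) 136 - \frac{21555538}{639}} \cdot 26 = \sqrt{-25024 - \frac{21555538}{639}} \cdot 26 = \sqrt{- \frac{37545874}{639}} \cdot 26 = \frac{i \sqrt{2665757054}}{213} \cdot 26 = \frac{26 i \sqrt{2665757054}}{213}$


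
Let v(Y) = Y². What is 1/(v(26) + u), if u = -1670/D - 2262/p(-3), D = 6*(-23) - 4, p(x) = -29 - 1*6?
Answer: 2485/1869687 ≈ 0.0013291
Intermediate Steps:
p(x) = -35 (p(x) = -29 - 6 = -35)
D = -142 (D = -138 - 4 = -142)
u = 189827/2485 (u = -1670/(-142) - 2262/(-35) = -1670*(-1/142) - 2262*(-1/35) = 835/71 + 2262/35 = 189827/2485 ≈ 76.389)
1/(v(26) + u) = 1/(26² + 189827/2485) = 1/(676 + 189827/2485) = 1/(1869687/2485) = 2485/1869687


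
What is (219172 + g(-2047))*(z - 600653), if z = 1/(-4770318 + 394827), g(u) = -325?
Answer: -191721045338975176/1458497 ≈ -1.3145e+11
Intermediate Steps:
z = -1/4375491 (z = 1/(-4375491) = -1/4375491 ≈ -2.2855e-7)
(219172 + g(-2047))*(z - 600653) = (219172 - 325)*(-1/4375491 - 600653) = 218847*(-2628151795624/4375491) = -191721045338975176/1458497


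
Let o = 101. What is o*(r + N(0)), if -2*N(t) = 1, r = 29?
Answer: 5757/2 ≈ 2878.5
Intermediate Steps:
N(t) = -1/2 (N(t) = -1/2*1 = -1/2)
o*(r + N(0)) = 101*(29 - 1/2) = 101*(57/2) = 5757/2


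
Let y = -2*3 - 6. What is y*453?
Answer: -5436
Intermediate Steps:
y = -12 (y = -6 - 6 = -12)
y*453 = -12*453 = -5436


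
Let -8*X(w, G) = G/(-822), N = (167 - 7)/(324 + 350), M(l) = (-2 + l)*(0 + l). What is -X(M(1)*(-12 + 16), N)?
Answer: -5/138507 ≈ -3.6099e-5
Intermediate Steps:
M(l) = l*(-2 + l) (M(l) = (-2 + l)*l = l*(-2 + l))
N = 80/337 (N = 160/674 = 160*(1/674) = 80/337 ≈ 0.23739)
X(w, G) = G/6576 (X(w, G) = -G/(8*(-822)) = -G*(-1)/(8*822) = -(-1)*G/6576 = G/6576)
-X(M(1)*(-12 + 16), N) = -80/(6576*337) = -1*5/138507 = -5/138507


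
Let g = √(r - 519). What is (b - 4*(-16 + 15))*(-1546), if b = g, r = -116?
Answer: -6184 - 1546*I*√635 ≈ -6184.0 - 38958.0*I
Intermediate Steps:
g = I*√635 (g = √(-116 - 519) = √(-635) = I*√635 ≈ 25.199*I)
b = I*√635 ≈ 25.199*I
(b - 4*(-16 + 15))*(-1546) = (I*√635 - 4*(-16 + 15))*(-1546) = (I*√635 - 4*(-1))*(-1546) = (I*√635 + 4)*(-1546) = (4 + I*√635)*(-1546) = -6184 - 1546*I*√635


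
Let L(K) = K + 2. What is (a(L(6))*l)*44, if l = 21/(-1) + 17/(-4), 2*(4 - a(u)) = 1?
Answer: -7777/2 ≈ -3888.5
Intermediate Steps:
L(K) = 2 + K
a(u) = 7/2 (a(u) = 4 - ½*1 = 4 - ½ = 7/2)
l = -101/4 (l = 21*(-1) + 17*(-¼) = -21 - 17/4 = -101/4 ≈ -25.250)
(a(L(6))*l)*44 = ((7/2)*(-101/4))*44 = -707/8*44 = -7777/2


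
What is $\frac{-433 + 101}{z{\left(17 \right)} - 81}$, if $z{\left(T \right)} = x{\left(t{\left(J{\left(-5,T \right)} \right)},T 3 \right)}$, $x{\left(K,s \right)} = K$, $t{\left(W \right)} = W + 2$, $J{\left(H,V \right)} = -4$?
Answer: $4$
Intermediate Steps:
$t{\left(W \right)} = 2 + W$
$z{\left(T \right)} = -2$ ($z{\left(T \right)} = 2 - 4 = -2$)
$\frac{-433 + 101}{z{\left(17 \right)} - 81} = \frac{-433 + 101}{-2 - 81} = \frac{1}{-83} \left(-332\right) = \left(- \frac{1}{83}\right) \left(-332\right) = 4$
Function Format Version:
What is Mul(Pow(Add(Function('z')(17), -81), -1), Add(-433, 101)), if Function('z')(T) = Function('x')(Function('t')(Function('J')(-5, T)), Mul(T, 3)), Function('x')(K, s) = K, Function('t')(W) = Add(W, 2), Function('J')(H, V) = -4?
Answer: 4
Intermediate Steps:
Function('t')(W) = Add(2, W)
Function('z')(T) = -2 (Function('z')(T) = Add(2, -4) = -2)
Mul(Pow(Add(Function('z')(17), -81), -1), Add(-433, 101)) = Mul(Pow(Add(-2, -81), -1), Add(-433, 101)) = Mul(Pow(-83, -1), -332) = Mul(Rational(-1, 83), -332) = 4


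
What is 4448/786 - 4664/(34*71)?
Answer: 1767892/474351 ≈ 3.7270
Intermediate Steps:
4448/786 - 4664/(34*71) = 4448*(1/786) - 4664/2414 = 2224/393 - 4664*1/2414 = 2224/393 - 2332/1207 = 1767892/474351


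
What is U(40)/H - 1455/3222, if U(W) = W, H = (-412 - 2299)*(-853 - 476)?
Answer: -582457585/1289845002 ≈ -0.45157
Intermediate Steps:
H = 3602919 (H = -2711*(-1329) = 3602919)
U(40)/H - 1455/3222 = 40/3602919 - 1455/3222 = 40*(1/3602919) - 1455*1/3222 = 40/3602919 - 485/1074 = -582457585/1289845002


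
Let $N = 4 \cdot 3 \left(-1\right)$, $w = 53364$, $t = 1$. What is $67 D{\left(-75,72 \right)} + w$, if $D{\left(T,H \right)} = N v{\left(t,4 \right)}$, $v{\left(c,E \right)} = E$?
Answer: $50148$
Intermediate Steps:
$N = -12$ ($N = 12 \left(-1\right) = -12$)
$D{\left(T,H \right)} = -48$ ($D{\left(T,H \right)} = \left(-12\right) 4 = -48$)
$67 D{\left(-75,72 \right)} + w = 67 \left(-48\right) + 53364 = -3216 + 53364 = 50148$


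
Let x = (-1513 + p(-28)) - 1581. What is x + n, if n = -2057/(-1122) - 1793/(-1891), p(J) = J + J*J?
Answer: -26495389/11346 ≈ -2335.2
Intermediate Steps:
p(J) = J + J²
n = 31559/11346 (n = -2057*(-1/1122) - 1793*(-1/1891) = 11/6 + 1793/1891 = 31559/11346 ≈ 2.7815)
x = -2338 (x = (-1513 - 28*(1 - 28)) - 1581 = (-1513 - 28*(-27)) - 1581 = (-1513 + 756) - 1581 = -757 - 1581 = -2338)
x + n = -2338 + 31559/11346 = -26495389/11346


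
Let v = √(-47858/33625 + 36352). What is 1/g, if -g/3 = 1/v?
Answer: -√1643977550990/20175 ≈ -63.553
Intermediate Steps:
v = √1643977550990/6725 (v = √(-47858*1/33625 + 36352) = √(-47858/33625 + 36352) = √(1222288142/33625) = √1643977550990/6725 ≈ 190.66)
g = -15*√1643977550990/1222288142 (g = -3*5*√1643977550990/1222288142 = -15*√1643977550990/1222288142 ≈ -0.015735)
1/g = 1/(-15*√1643977550990/1222288142) = -√1643977550990/20175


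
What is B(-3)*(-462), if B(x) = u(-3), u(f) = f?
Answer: 1386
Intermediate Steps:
B(x) = -3
B(-3)*(-462) = -3*(-462) = 1386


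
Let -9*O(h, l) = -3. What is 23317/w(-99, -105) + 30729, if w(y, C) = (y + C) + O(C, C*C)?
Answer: 18705468/611 ≈ 30615.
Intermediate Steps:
O(h, l) = ⅓ (O(h, l) = -⅑*(-3) = ⅓)
w(y, C) = ⅓ + C + y (w(y, C) = (y + C) + ⅓ = (C + y) + ⅓ = ⅓ + C + y)
23317/w(-99, -105) + 30729 = 23317/(⅓ - 105 - 99) + 30729 = 23317/(-611/3) + 30729 = 23317*(-3/611) + 30729 = -69951/611 + 30729 = 18705468/611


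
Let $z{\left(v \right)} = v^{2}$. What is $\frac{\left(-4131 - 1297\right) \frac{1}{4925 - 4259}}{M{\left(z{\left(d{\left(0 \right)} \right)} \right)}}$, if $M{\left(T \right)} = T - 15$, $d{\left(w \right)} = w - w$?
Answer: $\frac{2714}{4995} \approx 0.54334$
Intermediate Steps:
$d{\left(w \right)} = 0$
$M{\left(T \right)} = -15 + T$ ($M{\left(T \right)} = T - 15 = -15 + T$)
$\frac{\left(-4131 - 1297\right) \frac{1}{4925 - 4259}}{M{\left(z{\left(d{\left(0 \right)} \right)} \right)}} = \frac{\left(-4131 - 1297\right) \frac{1}{4925 - 4259}}{-15 + 0^{2}} = \frac{\left(-5428\right) \frac{1}{666}}{-15 + 0} = \frac{\left(-5428\right) \frac{1}{666}}{-15} = \left(- \frac{2714}{333}\right) \left(- \frac{1}{15}\right) = \frac{2714}{4995}$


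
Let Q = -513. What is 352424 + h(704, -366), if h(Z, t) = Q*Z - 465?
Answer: -9193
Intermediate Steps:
h(Z, t) = -465 - 513*Z (h(Z, t) = -513*Z - 465 = -465 - 513*Z)
352424 + h(704, -366) = 352424 + (-465 - 513*704) = 352424 + (-465 - 361152) = 352424 - 361617 = -9193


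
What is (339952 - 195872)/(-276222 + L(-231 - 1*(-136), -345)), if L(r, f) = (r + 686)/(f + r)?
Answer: -63395200/121538271 ≈ -0.52161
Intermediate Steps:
L(r, f) = (686 + r)/(f + r)
(339952 - 195872)/(-276222 + L(-231 - 1*(-136), -345)) = (339952 - 195872)/(-276222 + (686 + (-231 - 1*(-136)))/(-345 + (-231 - 1*(-136)))) = 144080/(-276222 + (686 + (-231 + 136))/(-345 + (-231 + 136))) = 144080/(-276222 + (686 - 95)/(-345 - 95)) = 144080/(-276222 + 591/(-440)) = 144080/(-276222 - 1/440*591) = 144080/(-276222 - 591/440) = 144080/(-121538271/440) = 144080*(-440/121538271) = -63395200/121538271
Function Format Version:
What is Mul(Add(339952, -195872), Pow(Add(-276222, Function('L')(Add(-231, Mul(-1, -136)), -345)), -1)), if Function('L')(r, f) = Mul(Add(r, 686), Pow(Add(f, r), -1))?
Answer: Rational(-63395200, 121538271) ≈ -0.52161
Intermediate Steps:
Function('L')(r, f) = Mul(Pow(Add(f, r), -1), Add(686, r)) (Function('L')(r, f) = Mul(Add(686, r), Pow(Add(f, r), -1)) = Mul(Pow(Add(f, r), -1), Add(686, r)))
Mul(Add(339952, -195872), Pow(Add(-276222, Function('L')(Add(-231, Mul(-1, -136)), -345)), -1)) = Mul(Add(339952, -195872), Pow(Add(-276222, Mul(Pow(Add(-345, Add(-231, Mul(-1, -136))), -1), Add(686, Add(-231, Mul(-1, -136))))), -1)) = Mul(144080, Pow(Add(-276222, Mul(Pow(Add(-345, Add(-231, 136)), -1), Add(686, Add(-231, 136)))), -1)) = Mul(144080, Pow(Add(-276222, Mul(Pow(Add(-345, -95), -1), Add(686, -95))), -1)) = Mul(144080, Pow(Add(-276222, Mul(Pow(-440, -1), 591)), -1)) = Mul(144080, Pow(Add(-276222, Mul(Rational(-1, 440), 591)), -1)) = Mul(144080, Pow(Add(-276222, Rational(-591, 440)), -1)) = Mul(144080, Pow(Rational(-121538271, 440), -1)) = Mul(144080, Rational(-440, 121538271)) = Rational(-63395200, 121538271)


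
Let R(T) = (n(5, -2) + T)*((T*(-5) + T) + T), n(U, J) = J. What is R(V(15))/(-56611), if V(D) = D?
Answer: 585/56611 ≈ 0.010334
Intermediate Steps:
R(T) = -3*T*(-2 + T) (R(T) = (-2 + T)*((T*(-5) + T) + T) = (-2 + T)*((-5*T + T) + T) = (-2 + T)*(-4*T + T) = (-2 + T)*(-3*T) = -3*T*(-2 + T))
R(V(15))/(-56611) = (3*15*(2 - 1*15))/(-56611) = (3*15*(2 - 15))*(-1/56611) = (3*15*(-13))*(-1/56611) = -585*(-1/56611) = 585/56611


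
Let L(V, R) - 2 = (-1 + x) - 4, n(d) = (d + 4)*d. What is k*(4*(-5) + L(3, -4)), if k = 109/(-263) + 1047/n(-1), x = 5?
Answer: 1654128/263 ≈ 6289.5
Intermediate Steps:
n(d) = d*(4 + d) (n(d) = (4 + d)*d = d*(4 + d))
L(V, R) = 2 (L(V, R) = 2 + ((-1 + 5) - 4) = 2 + (4 - 4) = 2 + 0 = 2)
k = -91896/263 (k = 109/(-263) + 1047/((-(4 - 1))) = 109*(-1/263) + 1047/((-1*3)) = -109/263 + 1047/(-3) = -109/263 + 1047*(-⅓) = -109/263 - 349 = -91896/263 ≈ -349.41)
k*(4*(-5) + L(3, -4)) = -91896*(4*(-5) + 2)/263 = -91896*(-20 + 2)/263 = -91896/263*(-18) = 1654128/263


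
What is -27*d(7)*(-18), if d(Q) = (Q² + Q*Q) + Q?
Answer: 51030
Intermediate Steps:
d(Q) = Q + 2*Q² (d(Q) = (Q² + Q²) + Q = 2*Q² + Q = Q + 2*Q²)
-27*d(7)*(-18) = -189*(1 + 2*7)*(-18) = -189*(1 + 14)*(-18) = -189*15*(-18) = -27*105*(-18) = -2835*(-18) = 51030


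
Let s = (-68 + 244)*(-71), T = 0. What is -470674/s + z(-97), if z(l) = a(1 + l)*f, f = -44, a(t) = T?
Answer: 235337/6248 ≈ 37.666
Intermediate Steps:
a(t) = 0
z(l) = 0 (z(l) = 0*(-44) = 0)
s = -12496 (s = 176*(-71) = -12496)
-470674/s + z(-97) = -470674/(-12496) + 0 = -470674*(-1/12496) + 0 = 235337/6248 + 0 = 235337/6248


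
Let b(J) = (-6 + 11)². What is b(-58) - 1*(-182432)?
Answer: 182457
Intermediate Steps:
b(J) = 25 (b(J) = 5² = 25)
b(-58) - 1*(-182432) = 25 - 1*(-182432) = 25 + 182432 = 182457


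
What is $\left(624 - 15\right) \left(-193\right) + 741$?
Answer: $-116796$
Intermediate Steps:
$\left(624 - 15\right) \left(-193\right) + 741 = 609 \left(-193\right) + 741 = -117537 + 741 = -116796$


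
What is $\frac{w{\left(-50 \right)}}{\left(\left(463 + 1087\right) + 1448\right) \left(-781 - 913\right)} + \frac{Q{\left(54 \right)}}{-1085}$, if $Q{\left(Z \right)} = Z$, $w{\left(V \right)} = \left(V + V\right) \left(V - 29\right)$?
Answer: $- \frac{10100591}{196796215} \approx -0.051325$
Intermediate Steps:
$w{\left(V \right)} = 2 V \left(-29 + V\right)$
$\frac{w{\left(-50 \right)}}{\left(\left(463 + 1087\right) + 1448\right) \left(-781 - 913\right)} + \frac{Q{\left(54 \right)}}{-1085} = \frac{2 \left(-50\right) \left(-29 - 50\right)}{\left(\left(463 + 1087\right) + 1448\right) \left(-781 - 913\right)} + \frac{54}{-1085} = \frac{2 \left(-50\right) \left(-79\right)}{\left(1550 + 1448\right) \left(-1694\right)} + 54 \left(- \frac{1}{1085}\right) = \frac{7900}{2998 \left(-1694\right)} - \frac{54}{1085} = \frac{7900}{-5078612} - \frac{54}{1085} = 7900 \left(- \frac{1}{5078612}\right) - \frac{54}{1085} = - \frac{1975}{1269653} - \frac{54}{1085} = - \frac{10100591}{196796215}$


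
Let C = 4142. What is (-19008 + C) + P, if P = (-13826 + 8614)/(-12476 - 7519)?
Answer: -297240458/19995 ≈ -14866.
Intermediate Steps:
P = 5212/19995 (P = -5212/(-19995) = -5212*(-1/19995) = 5212/19995 ≈ 0.26066)
(-19008 + C) + P = (-19008 + 4142) + 5212/19995 = -14866 + 5212/19995 = -297240458/19995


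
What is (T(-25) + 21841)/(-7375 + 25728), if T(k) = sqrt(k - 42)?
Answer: 21841/18353 + I*sqrt(67)/18353 ≈ 1.1901 + 0.000446*I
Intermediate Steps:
T(k) = sqrt(-42 + k)
(T(-25) + 21841)/(-7375 + 25728) = (sqrt(-42 - 25) + 21841)/(-7375 + 25728) = (sqrt(-67) + 21841)/18353 = (I*sqrt(67) + 21841)*(1/18353) = (21841 + I*sqrt(67))*(1/18353) = 21841/18353 + I*sqrt(67)/18353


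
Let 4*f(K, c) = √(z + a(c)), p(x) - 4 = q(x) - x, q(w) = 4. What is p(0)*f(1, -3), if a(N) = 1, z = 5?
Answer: 2*√6 ≈ 4.8990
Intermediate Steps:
p(x) = 8 - x (p(x) = 4 + (4 - x) = 8 - x)
f(K, c) = √6/4 (f(K, c) = √(5 + 1)/4 = √6/4)
p(0)*f(1, -3) = (8 - 1*0)*(√6/4) = (8 + 0)*(√6/4) = 8*(√6/4) = 2*√6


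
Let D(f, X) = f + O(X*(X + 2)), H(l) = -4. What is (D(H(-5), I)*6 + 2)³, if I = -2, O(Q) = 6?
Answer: 2744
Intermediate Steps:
D(f, X) = 6 + f (D(f, X) = f + 6 = 6 + f)
(D(H(-5), I)*6 + 2)³ = ((6 - 4)*6 + 2)³ = (2*6 + 2)³ = (12 + 2)³ = 14³ = 2744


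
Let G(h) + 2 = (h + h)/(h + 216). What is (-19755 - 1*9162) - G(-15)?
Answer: -1937295/67 ≈ -28915.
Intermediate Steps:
G(h) = -2 + 2*h/(216 + h) (G(h) = -2 + (h + h)/(h + 216) = -2 + (2*h)/(216 + h) = -2 + 2*h/(216 + h))
(-19755 - 1*9162) - G(-15) = (-19755 - 1*9162) - (-432)/(216 - 15) = (-19755 - 9162) - (-432)/201 = -28917 - (-432)/201 = -28917 - 1*(-144/67) = -28917 + 144/67 = -1937295/67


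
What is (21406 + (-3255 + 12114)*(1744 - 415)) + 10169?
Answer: 11805186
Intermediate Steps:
(21406 + (-3255 + 12114)*(1744 - 415)) + 10169 = (21406 + 8859*1329) + 10169 = (21406 + 11773611) + 10169 = 11795017 + 10169 = 11805186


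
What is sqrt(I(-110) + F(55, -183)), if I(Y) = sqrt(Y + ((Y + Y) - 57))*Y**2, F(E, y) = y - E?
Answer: sqrt(-238 + 36300*I*sqrt(43)) ≈ 344.82 + 345.16*I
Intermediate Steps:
I(Y) = Y**2*sqrt(-57 + 3*Y) (I(Y) = sqrt(Y + (2*Y - 57))*Y**2 = sqrt(Y + (-57 + 2*Y))*Y**2 = sqrt(-57 + 3*Y)*Y**2 = Y**2*sqrt(-57 + 3*Y))
sqrt(I(-110) + F(55, -183)) = sqrt((-110)**2*sqrt(-57 + 3*(-110)) + (-183 - 1*55)) = sqrt(12100*sqrt(-57 - 330) + (-183 - 55)) = sqrt(12100*sqrt(-387) - 238) = sqrt(12100*(3*I*sqrt(43)) - 238) = sqrt(36300*I*sqrt(43) - 238) = sqrt(-238 + 36300*I*sqrt(43))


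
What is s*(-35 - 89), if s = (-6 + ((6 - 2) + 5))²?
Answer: -1116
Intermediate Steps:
s = 9 (s = (-6 + (4 + 5))² = (-6 + 9)² = 3² = 9)
s*(-35 - 89) = 9*(-35 - 89) = 9*(-124) = -1116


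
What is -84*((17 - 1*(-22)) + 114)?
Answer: -12852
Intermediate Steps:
-84*((17 - 1*(-22)) + 114) = -84*((17 + 22) + 114) = -84*(39 + 114) = -84*153 = -12852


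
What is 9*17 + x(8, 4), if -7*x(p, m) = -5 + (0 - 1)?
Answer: 1077/7 ≈ 153.86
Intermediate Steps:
x(p, m) = 6/7 (x(p, m) = -(-5 + (0 - 1))/7 = -(-5 - 1)/7 = -1/7*(-6) = 6/7)
9*17 + x(8, 4) = 9*17 + 6/7 = 153 + 6/7 = 1077/7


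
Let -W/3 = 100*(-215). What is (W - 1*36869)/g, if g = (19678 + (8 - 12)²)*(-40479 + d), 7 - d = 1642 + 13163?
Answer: -27631/1088625238 ≈ -2.5382e-5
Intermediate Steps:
W = 64500 (W = -300*(-215) = -3*(-21500) = 64500)
d = -14798 (d = 7 - (1642 + 13163) = 7 - 1*14805 = 7 - 14805 = -14798)
g = -1088625238 (g = (19678 + (8 - 12)²)*(-40479 - 14798) = (19678 + (-4)²)*(-55277) = (19678 + 16)*(-55277) = 19694*(-55277) = -1088625238)
(W - 1*36869)/g = (64500 - 1*36869)/(-1088625238) = (64500 - 36869)*(-1/1088625238) = 27631*(-1/1088625238) = -27631/1088625238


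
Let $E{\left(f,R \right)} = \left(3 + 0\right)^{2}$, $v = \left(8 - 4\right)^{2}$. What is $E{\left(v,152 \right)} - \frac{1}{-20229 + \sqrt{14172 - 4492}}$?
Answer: $\frac{334804098}{37200251} + \frac{4 \sqrt{5}}{37200251} \approx 9.0$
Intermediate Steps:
$v = 16$ ($v = 4^{2} = 16$)
$E{\left(f,R \right)} = 9$ ($E{\left(f,R \right)} = 3^{2} = 9$)
$E{\left(v,152 \right)} - \frac{1}{-20229 + \sqrt{14172 - 4492}} = 9 - \frac{1}{-20229 + \sqrt{14172 - 4492}} = 9 - \frac{1}{-20229 + \sqrt{9680}} = 9 - \frac{1}{-20229 + 44 \sqrt{5}}$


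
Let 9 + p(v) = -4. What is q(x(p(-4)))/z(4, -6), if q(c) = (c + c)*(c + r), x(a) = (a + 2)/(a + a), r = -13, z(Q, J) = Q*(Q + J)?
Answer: 3597/2704 ≈ 1.3303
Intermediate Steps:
z(Q, J) = Q*(J + Q)
p(v) = -13 (p(v) = -9 - 4 = -13)
x(a) = (2 + a)/(2*a) (x(a) = (2 + a)/((2*a)) = (2 + a)*(1/(2*a)) = (2 + a)/(2*a))
q(c) = 2*c*(-13 + c) (q(c) = (c + c)*(c - 13) = (2*c)*(-13 + c) = 2*c*(-13 + c))
q(x(p(-4)))/z(4, -6) = (2*((½)*(2 - 13)/(-13))*(-13 + (½)*(2 - 13)/(-13)))/((4*(-6 + 4))) = (2*((½)*(-1/13)*(-11))*(-13 + (½)*(-1/13)*(-11)))/((4*(-2))) = (2*(11/26)*(-13 + 11/26))/(-8) = (2*(11/26)*(-327/26))*(-⅛) = -3597/338*(-⅛) = 3597/2704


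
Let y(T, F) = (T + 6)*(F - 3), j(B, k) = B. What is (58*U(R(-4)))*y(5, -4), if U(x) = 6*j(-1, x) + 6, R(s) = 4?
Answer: 0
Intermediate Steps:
y(T, F) = (-3 + F)*(6 + T) (y(T, F) = (6 + T)*(-3 + F) = (-3 + F)*(6 + T))
U(x) = 0 (U(x) = 6*(-1) + 6 = -6 + 6 = 0)
(58*U(R(-4)))*y(5, -4) = (58*0)*(-18 - 3*5 + 6*(-4) - 4*5) = 0*(-18 - 15 - 24 - 20) = 0*(-77) = 0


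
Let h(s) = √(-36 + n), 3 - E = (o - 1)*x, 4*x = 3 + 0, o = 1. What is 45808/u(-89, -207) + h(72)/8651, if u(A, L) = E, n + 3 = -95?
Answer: 45808/3 + I*√134/8651 ≈ 15269.0 + 0.0013381*I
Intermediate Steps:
x = ¾ (x = (3 + 0)/4 = (¼)*3 = ¾ ≈ 0.75000)
n = -98 (n = -3 - 95 = -98)
E = 3 (E = 3 - (1 - 1)*3/4 = 3 - 0*3/4 = 3 - 1*0 = 3 + 0 = 3)
u(A, L) = 3
h(s) = I*√134 (h(s) = √(-36 - 98) = √(-134) = I*√134)
45808/u(-89, -207) + h(72)/8651 = 45808/3 + (I*√134)/8651 = 45808*(⅓) + (I*√134)*(1/8651) = 45808/3 + I*√134/8651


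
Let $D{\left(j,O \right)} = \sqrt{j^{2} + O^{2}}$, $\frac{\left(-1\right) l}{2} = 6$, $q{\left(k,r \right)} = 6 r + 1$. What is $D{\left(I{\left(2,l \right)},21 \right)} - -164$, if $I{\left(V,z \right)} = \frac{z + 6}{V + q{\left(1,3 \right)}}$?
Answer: $164 + \frac{\sqrt{21613}}{7} \approx 185.0$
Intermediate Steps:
$q{\left(k,r \right)} = 1 + 6 r$
$l = -12$ ($l = \left(-2\right) 6 = -12$)
$I{\left(V,z \right)} = \frac{6 + z}{19 + V}$ ($I{\left(V,z \right)} = \frac{z + 6}{V + \left(1 + 6 \cdot 3\right)} = \frac{6 + z}{V + \left(1 + 18\right)} = \frac{6 + z}{V + 19} = \frac{6 + z}{19 + V}$)
$D{\left(j,O \right)} = \sqrt{O^{2} + j^{2}}$
$D{\left(I{\left(2,l \right)},21 \right)} - -164 = \sqrt{21^{2} + \left(\frac{6 - 12}{19 + 2}\right)^{2}} - -164 = \sqrt{441 + \left(\frac{1}{21} \left(-6\right)\right)^{2}} + 164 = \sqrt{441 + \left(- \frac{2}{7}\right)^{2}} + 164 = \sqrt{441 + \frac{4}{49}} + 164 = \sqrt{\frac{21613}{49}} + 164 = \frac{\sqrt{21613}}{7} + 164 = 164 + \frac{\sqrt{21613}}{7}$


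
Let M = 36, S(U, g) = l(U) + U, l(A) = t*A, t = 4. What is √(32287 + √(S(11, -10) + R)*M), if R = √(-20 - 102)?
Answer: √(32287 + 36*√(55 + I*√122)) ≈ 180.43 + 0.0739*I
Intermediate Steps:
l(A) = 4*A
R = I*√122 (R = √(-122) = I*√122 ≈ 11.045*I)
S(U, g) = 5*U (S(U, g) = 4*U + U = 5*U)
√(32287 + √(S(11, -10) + R)*M) = √(32287 + √(5*11 + I*√122)*36) = √(32287 + √(55 + I*√122)*36) = √(32287 + 36*√(55 + I*√122))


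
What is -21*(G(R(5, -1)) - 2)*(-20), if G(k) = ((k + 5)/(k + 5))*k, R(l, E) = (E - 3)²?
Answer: 5880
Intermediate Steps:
R(l, E) = (-3 + E)²
G(k) = k (G(k) = ((5 + k)/(5 + k))*k = 1*k = k)
-21*(G(R(5, -1)) - 2)*(-20) = -21*((-3 - 1)² - 2)*(-20) = -21*((-4)² - 2)*(-20) = -21*(16 - 2)*(-20) = -21*14*(-20) = -294*(-20) = 5880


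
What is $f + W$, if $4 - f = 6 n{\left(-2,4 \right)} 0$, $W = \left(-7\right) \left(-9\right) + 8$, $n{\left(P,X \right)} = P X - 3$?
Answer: $75$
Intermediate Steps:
$n{\left(P,X \right)} = -3 + P X$
$W = 71$ ($W = 63 + 8 = 71$)
$f = 4$ ($f = 4 - 6 \left(-3 - 8\right) 0 = 4 - 6 \left(-11\right) 0 = 4 - \left(-66\right) 0 = 4 - 0 = 4 + 0 = 4$)
$f + W = 4 + 71 = 75$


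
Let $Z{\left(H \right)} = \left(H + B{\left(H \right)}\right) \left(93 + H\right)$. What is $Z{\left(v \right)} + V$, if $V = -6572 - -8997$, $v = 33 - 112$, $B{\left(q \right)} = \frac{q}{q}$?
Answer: $1333$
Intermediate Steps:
$B{\left(q \right)} = 1$
$v = -79$ ($v = 33 - 112 = -79$)
$Z{\left(H \right)} = \left(1 + H\right) \left(93 + H\right)$ ($Z{\left(H \right)} = \left(H + 1\right) \left(93 + H\right) = \left(1 + H\right) \left(93 + H\right)$)
$V = 2425$ ($V = -6572 + 8997 = 2425$)
$Z{\left(v \right)} + V = \left(93 + \left(-79\right)^{2} + 94 \left(-79\right)\right) + 2425 = \left(93 + 6241 - 7426\right) + 2425 = -1092 + 2425 = 1333$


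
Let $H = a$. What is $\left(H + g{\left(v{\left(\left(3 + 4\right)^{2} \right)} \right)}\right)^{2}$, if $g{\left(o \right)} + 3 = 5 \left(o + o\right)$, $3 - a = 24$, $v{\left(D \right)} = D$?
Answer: $217156$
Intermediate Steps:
$a = -21$ ($a = 3 - 24 = -21$)
$H = -21$
$g{\left(o \right)} = -3 + 10 o$ ($g{\left(o \right)} = -3 + 5 \left(o + o\right) = -3 + 5 \cdot 2 o = -3 + 10 o$)
$\left(H + g{\left(v{\left(\left(3 + 4\right)^{2} \right)} \right)}\right)^{2} = \left(-21 - \left(3 - 10 \left(3 + 4\right)^{2}\right)\right)^{2} = \left(-21 - \left(3 - 10 \cdot 7^{2}\right)\right)^{2} = \left(-21 + \left(-3 + 10 \cdot 49\right)\right)^{2} = \left(-21 + \left(-3 + 490\right)\right)^{2} = \left(-21 + 487\right)^{2} = 466^{2} = 217156$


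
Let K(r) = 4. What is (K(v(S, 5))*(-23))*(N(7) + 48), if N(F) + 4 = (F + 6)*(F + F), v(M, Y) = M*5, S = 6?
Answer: -20792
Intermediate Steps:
v(M, Y) = 5*M
N(F) = -4 + 2*F*(6 + F) (N(F) = -4 + (F + 6)*(F + F) = -4 + (6 + F)*(2*F) = -4 + 2*F*(6 + F))
(K(v(S, 5))*(-23))*(N(7) + 48) = (4*(-23))*((-4 + 2*7**2 + 12*7) + 48) = -92*((-4 + 2*49 + 84) + 48) = -92*((-4 + 98 + 84) + 48) = -92*(178 + 48) = -92*226 = -20792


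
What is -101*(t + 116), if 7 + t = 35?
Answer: -14544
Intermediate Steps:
t = 28 (t = -7 + 35 = 28)
-101*(t + 116) = -101*(28 + 116) = -101*144 = -14544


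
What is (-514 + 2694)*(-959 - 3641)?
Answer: -10028000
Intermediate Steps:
(-514 + 2694)*(-959 - 3641) = 2180*(-4600) = -10028000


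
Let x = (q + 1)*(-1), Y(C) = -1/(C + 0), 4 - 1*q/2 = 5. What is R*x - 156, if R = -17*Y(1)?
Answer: -139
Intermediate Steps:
q = -2 (q = 8 - 2*5 = 8 - 10 = -2)
Y(C) = -1/C
R = 17 (R = -(-17)/1 = -(-17) = -17*(-1) = 17)
x = 1 (x = (-2 + 1)*(-1) = -1*(-1) = 1)
R*x - 156 = 17*1 - 156 = 17 - 156 = -139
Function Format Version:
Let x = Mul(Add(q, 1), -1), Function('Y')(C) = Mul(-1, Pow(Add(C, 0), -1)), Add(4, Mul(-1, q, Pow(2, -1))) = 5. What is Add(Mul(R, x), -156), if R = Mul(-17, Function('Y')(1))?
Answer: -139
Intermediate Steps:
q = -2 (q = Add(8, Mul(-2, 5)) = Add(8, -10) = -2)
Function('Y')(C) = Mul(-1, Pow(C, -1))
R = 17 (R = Mul(-17, Mul(-1, Pow(1, -1))) = Mul(-17, Mul(-1, 1)) = Mul(-17, -1) = 17)
x = 1 (x = Mul(Add(-2, 1), -1) = Mul(-1, -1) = 1)
Add(Mul(R, x), -156) = Add(Mul(17, 1), -156) = Add(17, -156) = -139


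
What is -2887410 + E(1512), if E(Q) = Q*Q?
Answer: -601266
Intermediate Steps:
E(Q) = Q**2
-2887410 + E(1512) = -2887410 + 1512**2 = -2887410 + 2286144 = -601266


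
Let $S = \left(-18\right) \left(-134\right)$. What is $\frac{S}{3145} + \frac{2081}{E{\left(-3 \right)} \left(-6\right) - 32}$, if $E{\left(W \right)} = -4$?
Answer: $- \frac{6525449}{25160} \approx -259.36$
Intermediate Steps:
$S = 2412$
$\frac{S}{3145} + \frac{2081}{E{\left(-3 \right)} \left(-6\right) - 32} = \frac{2412}{3145} + \frac{2081}{\left(-4\right) \left(-6\right) - 32} = 2412 \cdot \frac{1}{3145} + \frac{2081}{24 - 32} = \frac{2412}{3145} + \frac{2081}{-8} = \frac{2412}{3145} + 2081 \left(- \frac{1}{8}\right) = \frac{2412}{3145} - \frac{2081}{8} = - \frac{6525449}{25160}$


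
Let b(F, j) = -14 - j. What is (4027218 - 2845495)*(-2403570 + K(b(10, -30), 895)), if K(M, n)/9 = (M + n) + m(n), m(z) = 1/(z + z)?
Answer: -5066890346941563/1790 ≈ -2.8307e+12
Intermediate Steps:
m(z) = 1/(2*z)
K(M, n) = 9*M + 9*n + 9/(2*n) (K(M, n) = 9*((M + n) + 1/(2*n)) = 9*(M + n + 1/(2*n)) = 9*M + 9*n + 9/(2*n))
(4027218 - 2845495)*(-2403570 + K(b(10, -30), 895)) = (4027218 - 2845495)*(-2403570 + (9/2)*(1 + 2*895*((-14 - 1*(-30)) + 895))/895) = 1181723*(-2403570 + (9/2)*(1/895)*(1 + 2*895*((-14 + 30) + 895))) = 1181723*(-2403570 + (9/2)*(1/895)*(1 + 2*895*(16 + 895))) = 1181723*(-2403570 + (9/2)*(1/895)*(1 + 2*895*911)) = 1181723*(-2403570 + (9/2)*(1/895)*(1 + 1630690)) = 1181723*(-2403570 + (9/2)*(1/895)*1630691) = 1181723*(-2403570 + 14676219/1790) = 1181723*(-4287714081/1790) = -5066890346941563/1790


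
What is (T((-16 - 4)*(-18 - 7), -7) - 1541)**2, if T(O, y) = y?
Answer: 2396304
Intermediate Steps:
(T((-16 - 4)*(-18 - 7), -7) - 1541)**2 = (-7 - 1541)**2 = (-1548)**2 = 2396304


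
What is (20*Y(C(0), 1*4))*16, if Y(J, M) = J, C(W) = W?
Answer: 0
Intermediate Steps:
(20*Y(C(0), 1*4))*16 = (20*0)*16 = 0*16 = 0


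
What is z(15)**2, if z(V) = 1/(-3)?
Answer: 1/9 ≈ 0.11111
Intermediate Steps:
z(V) = -1/3
z(15)**2 = (-1/3)**2 = 1/9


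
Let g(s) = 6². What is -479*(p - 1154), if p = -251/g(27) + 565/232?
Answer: 1158712975/2088 ≈ 5.5494e+5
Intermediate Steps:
g(s) = 36
p = -9473/2088 (p = -251/36 + 565/232 = -9473/2088 ≈ -4.5369)
-479*(p - 1154) = -479*(-9473/2088 - 1154) = -479*(-2419025/2088) = 1158712975/2088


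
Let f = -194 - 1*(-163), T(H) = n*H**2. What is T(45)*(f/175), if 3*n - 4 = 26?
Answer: -25110/7 ≈ -3587.1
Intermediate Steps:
n = 10 (n = 4/3 + (1/3)*26 = 4/3 + 26/3 = 10)
T(H) = 10*H**2
f = -31 (f = -194 + 163 = -31)
T(45)*(f/175) = (10*45**2)*(-31/175) = (10*2025)*(-31*1/175) = 20250*(-31/175) = -25110/7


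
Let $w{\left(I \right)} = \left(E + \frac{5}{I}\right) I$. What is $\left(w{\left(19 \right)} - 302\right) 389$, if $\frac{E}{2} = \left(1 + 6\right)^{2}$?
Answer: $608785$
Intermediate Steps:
$E = 98$ ($E = 2 \left(1 + 6\right)^{2} = 2 \cdot 7^{2} = 2 \cdot 49 = 98$)
$w{\left(I \right)} = I \left(98 + \frac{5}{I}\right)$ ($w{\left(I \right)} = \left(98 + \frac{5}{I}\right) I = I \left(98 + \frac{5}{I}\right)$)
$\left(w{\left(19 \right)} - 302\right) 389 = \left(\left(5 + 98 \cdot 19\right) - 302\right) 389 = \left(\left(5 + 1862\right) - 302\right) 389 = \left(1867 - 302\right) 389 = 1565 \cdot 389 = 608785$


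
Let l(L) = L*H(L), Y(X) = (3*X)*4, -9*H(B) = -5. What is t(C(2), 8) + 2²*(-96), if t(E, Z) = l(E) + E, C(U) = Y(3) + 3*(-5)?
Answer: -1054/3 ≈ -351.33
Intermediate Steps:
H(B) = 5/9 (H(B) = -⅑*(-5) = 5/9)
Y(X) = 12*X
l(L) = 5*L/9 (l(L) = L*(5/9) = 5*L/9)
C(U) = 21 (C(U) = 12*3 + 3*(-5) = 36 - 15 = 21)
t(E, Z) = 14*E/9 (t(E, Z) = 5*E/9 + E = 14*E/9)
t(C(2), 8) + 2²*(-96) = (14/9)*21 + 2²*(-96) = 98/3 + 4*(-96) = 98/3 - 384 = -1054/3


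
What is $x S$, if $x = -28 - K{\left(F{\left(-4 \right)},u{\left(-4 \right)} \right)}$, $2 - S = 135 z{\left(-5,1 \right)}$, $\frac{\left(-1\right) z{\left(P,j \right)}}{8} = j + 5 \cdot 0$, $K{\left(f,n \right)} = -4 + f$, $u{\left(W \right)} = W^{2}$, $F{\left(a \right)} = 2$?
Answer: $-28132$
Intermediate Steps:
$z{\left(P,j \right)} = - 8 j$ ($z{\left(P,j \right)} = - 8 \left(j + 5 \cdot 0\right) = - 8 \left(j + 0\right) = - 8 j$)
$S = 1082$ ($S = 2 - 135 \left(\left(-8\right) 1\right) = 2 - 135 \left(-8\right) = 2 - -1080 = 2 + 1080 = 1082$)
$x = -26$ ($x = -28 - \left(-4 + 2\right) = -28 - -2 = -28 + 2 = -26$)
$x S = \left(-26\right) 1082 = -28132$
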